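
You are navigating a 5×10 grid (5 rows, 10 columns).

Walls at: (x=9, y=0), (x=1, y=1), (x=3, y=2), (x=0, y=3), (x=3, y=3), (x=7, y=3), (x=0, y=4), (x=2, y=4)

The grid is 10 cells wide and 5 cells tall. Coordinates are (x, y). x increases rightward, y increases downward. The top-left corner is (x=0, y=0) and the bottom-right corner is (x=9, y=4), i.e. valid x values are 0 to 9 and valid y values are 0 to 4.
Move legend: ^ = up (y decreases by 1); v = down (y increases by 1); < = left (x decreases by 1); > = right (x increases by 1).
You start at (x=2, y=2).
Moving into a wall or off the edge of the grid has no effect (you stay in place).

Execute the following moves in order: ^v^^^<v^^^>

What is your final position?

Start: (x=2, y=2)
  ^ (up): (x=2, y=2) -> (x=2, y=1)
  v (down): (x=2, y=1) -> (x=2, y=2)
  ^ (up): (x=2, y=2) -> (x=2, y=1)
  ^ (up): (x=2, y=1) -> (x=2, y=0)
  ^ (up): blocked, stay at (x=2, y=0)
  < (left): (x=2, y=0) -> (x=1, y=0)
  v (down): blocked, stay at (x=1, y=0)
  [×3]^ (up): blocked, stay at (x=1, y=0)
  > (right): (x=1, y=0) -> (x=2, y=0)
Final: (x=2, y=0)

Answer: Final position: (x=2, y=0)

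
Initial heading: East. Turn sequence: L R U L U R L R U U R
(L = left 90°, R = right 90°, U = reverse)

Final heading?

Answer: Final heading: South

Derivation:
Start: East
  L (left (90° counter-clockwise)) -> North
  R (right (90° clockwise)) -> East
  U (U-turn (180°)) -> West
  L (left (90° counter-clockwise)) -> South
  U (U-turn (180°)) -> North
  R (right (90° clockwise)) -> East
  L (left (90° counter-clockwise)) -> North
  R (right (90° clockwise)) -> East
  U (U-turn (180°)) -> West
  U (U-turn (180°)) -> East
  R (right (90° clockwise)) -> South
Final: South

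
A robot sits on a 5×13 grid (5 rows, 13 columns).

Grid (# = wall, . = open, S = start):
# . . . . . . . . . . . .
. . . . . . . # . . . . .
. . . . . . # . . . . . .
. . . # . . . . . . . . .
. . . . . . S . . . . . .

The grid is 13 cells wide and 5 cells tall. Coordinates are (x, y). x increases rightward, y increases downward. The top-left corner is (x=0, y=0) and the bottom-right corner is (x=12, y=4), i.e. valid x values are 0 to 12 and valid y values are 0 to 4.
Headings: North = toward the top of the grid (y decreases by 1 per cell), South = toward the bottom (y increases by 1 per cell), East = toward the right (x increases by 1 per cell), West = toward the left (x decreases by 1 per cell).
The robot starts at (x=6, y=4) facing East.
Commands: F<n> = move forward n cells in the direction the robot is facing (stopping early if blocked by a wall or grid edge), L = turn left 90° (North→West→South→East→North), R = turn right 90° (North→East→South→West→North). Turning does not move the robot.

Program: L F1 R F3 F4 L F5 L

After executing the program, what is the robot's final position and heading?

Start: (x=6, y=4), facing East
  L: turn left, now facing North
  F1: move forward 1, now at (x=6, y=3)
  R: turn right, now facing East
  F3: move forward 3, now at (x=9, y=3)
  F4: move forward 3/4 (blocked), now at (x=12, y=3)
  L: turn left, now facing North
  F5: move forward 3/5 (blocked), now at (x=12, y=0)
  L: turn left, now facing West
Final: (x=12, y=0), facing West

Answer: Final position: (x=12, y=0), facing West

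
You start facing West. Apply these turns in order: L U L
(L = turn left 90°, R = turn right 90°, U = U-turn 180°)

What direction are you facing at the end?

Start: West
  L (left (90° counter-clockwise)) -> South
  U (U-turn (180°)) -> North
  L (left (90° counter-clockwise)) -> West
Final: West

Answer: Final heading: West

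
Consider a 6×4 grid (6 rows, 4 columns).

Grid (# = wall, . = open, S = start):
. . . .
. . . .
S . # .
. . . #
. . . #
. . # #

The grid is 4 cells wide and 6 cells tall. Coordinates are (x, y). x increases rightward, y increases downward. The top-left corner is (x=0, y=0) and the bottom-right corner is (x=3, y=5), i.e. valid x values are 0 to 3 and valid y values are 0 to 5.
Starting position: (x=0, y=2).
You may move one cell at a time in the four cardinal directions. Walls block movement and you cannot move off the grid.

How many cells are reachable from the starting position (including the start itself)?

Answer: Reachable cells: 19

Derivation:
BFS flood-fill from (x=0, y=2):
  Distance 0: (x=0, y=2)
  Distance 1: (x=0, y=1), (x=1, y=2), (x=0, y=3)
  Distance 2: (x=0, y=0), (x=1, y=1), (x=1, y=3), (x=0, y=4)
  Distance 3: (x=1, y=0), (x=2, y=1), (x=2, y=3), (x=1, y=4), (x=0, y=5)
  Distance 4: (x=2, y=0), (x=3, y=1), (x=2, y=4), (x=1, y=5)
  Distance 5: (x=3, y=0), (x=3, y=2)
Total reachable: 19 (grid has 19 open cells total)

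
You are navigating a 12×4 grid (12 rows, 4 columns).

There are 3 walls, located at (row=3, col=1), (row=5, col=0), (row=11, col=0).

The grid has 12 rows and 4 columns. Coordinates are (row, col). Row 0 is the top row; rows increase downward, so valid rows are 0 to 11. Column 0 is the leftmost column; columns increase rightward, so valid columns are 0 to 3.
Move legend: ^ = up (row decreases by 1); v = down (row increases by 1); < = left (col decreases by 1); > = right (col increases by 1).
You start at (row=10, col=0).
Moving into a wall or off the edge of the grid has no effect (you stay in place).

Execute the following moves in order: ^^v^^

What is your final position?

Answer: Final position: (row=7, col=0)

Derivation:
Start: (row=10, col=0)
  ^ (up): (row=10, col=0) -> (row=9, col=0)
  ^ (up): (row=9, col=0) -> (row=8, col=0)
  v (down): (row=8, col=0) -> (row=9, col=0)
  ^ (up): (row=9, col=0) -> (row=8, col=0)
  ^ (up): (row=8, col=0) -> (row=7, col=0)
Final: (row=7, col=0)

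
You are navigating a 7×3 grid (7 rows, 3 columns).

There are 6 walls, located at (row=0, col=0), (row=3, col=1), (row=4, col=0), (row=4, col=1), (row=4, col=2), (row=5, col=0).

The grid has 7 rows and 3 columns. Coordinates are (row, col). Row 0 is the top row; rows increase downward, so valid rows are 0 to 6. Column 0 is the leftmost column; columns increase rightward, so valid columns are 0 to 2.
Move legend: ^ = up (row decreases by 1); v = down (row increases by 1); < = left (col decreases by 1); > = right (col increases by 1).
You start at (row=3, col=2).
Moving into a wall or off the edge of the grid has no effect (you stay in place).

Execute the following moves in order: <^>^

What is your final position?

Answer: Final position: (row=1, col=2)

Derivation:
Start: (row=3, col=2)
  < (left): blocked, stay at (row=3, col=2)
  ^ (up): (row=3, col=2) -> (row=2, col=2)
  > (right): blocked, stay at (row=2, col=2)
  ^ (up): (row=2, col=2) -> (row=1, col=2)
Final: (row=1, col=2)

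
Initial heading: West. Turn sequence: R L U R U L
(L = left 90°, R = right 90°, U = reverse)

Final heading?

Start: West
  R (right (90° clockwise)) -> North
  L (left (90° counter-clockwise)) -> West
  U (U-turn (180°)) -> East
  R (right (90° clockwise)) -> South
  U (U-turn (180°)) -> North
  L (left (90° counter-clockwise)) -> West
Final: West

Answer: Final heading: West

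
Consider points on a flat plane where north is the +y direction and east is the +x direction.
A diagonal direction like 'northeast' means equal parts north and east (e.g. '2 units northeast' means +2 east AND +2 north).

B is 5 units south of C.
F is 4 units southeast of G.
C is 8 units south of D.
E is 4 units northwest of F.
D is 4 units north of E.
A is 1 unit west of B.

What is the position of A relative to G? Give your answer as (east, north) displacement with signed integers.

Place G at the origin (east=0, north=0).
  F is 4 units southeast of G: delta (east=+4, north=-4); F at (east=4, north=-4).
  E is 4 units northwest of F: delta (east=-4, north=+4); E at (east=0, north=0).
  D is 4 units north of E: delta (east=+0, north=+4); D at (east=0, north=4).
  C is 8 units south of D: delta (east=+0, north=-8); C at (east=0, north=-4).
  B is 5 units south of C: delta (east=+0, north=-5); B at (east=0, north=-9).
  A is 1 unit west of B: delta (east=-1, north=+0); A at (east=-1, north=-9).
Therefore A relative to G: (east=-1, north=-9).

Answer: A is at (east=-1, north=-9) relative to G.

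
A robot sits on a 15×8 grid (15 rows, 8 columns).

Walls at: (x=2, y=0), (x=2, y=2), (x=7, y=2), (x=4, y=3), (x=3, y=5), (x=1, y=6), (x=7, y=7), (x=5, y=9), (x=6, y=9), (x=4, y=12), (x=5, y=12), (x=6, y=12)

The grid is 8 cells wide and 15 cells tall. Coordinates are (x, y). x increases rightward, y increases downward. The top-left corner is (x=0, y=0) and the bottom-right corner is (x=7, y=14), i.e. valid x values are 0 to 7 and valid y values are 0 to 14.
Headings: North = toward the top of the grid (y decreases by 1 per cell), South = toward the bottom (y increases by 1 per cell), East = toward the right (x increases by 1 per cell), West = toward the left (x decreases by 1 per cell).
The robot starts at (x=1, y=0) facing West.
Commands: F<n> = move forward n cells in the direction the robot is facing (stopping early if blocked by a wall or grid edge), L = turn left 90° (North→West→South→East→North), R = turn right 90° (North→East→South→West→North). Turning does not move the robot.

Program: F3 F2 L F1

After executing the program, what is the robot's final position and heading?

Answer: Final position: (x=0, y=1), facing South

Derivation:
Start: (x=1, y=0), facing West
  F3: move forward 1/3 (blocked), now at (x=0, y=0)
  F2: move forward 0/2 (blocked), now at (x=0, y=0)
  L: turn left, now facing South
  F1: move forward 1, now at (x=0, y=1)
Final: (x=0, y=1), facing South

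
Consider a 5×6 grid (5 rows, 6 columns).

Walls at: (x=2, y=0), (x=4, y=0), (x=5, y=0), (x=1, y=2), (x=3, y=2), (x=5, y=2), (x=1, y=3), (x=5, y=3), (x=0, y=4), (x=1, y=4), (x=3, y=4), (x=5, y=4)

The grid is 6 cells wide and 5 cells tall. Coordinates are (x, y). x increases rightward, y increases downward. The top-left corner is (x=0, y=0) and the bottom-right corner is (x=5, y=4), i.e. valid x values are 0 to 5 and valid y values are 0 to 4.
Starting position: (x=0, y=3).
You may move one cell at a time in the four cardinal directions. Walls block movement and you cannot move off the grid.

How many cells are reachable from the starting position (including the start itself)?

Answer: Reachable cells: 18

Derivation:
BFS flood-fill from (x=0, y=3):
  Distance 0: (x=0, y=3)
  Distance 1: (x=0, y=2)
  Distance 2: (x=0, y=1)
  Distance 3: (x=0, y=0), (x=1, y=1)
  Distance 4: (x=1, y=0), (x=2, y=1)
  Distance 5: (x=3, y=1), (x=2, y=2)
  Distance 6: (x=3, y=0), (x=4, y=1), (x=2, y=3)
  Distance 7: (x=5, y=1), (x=4, y=2), (x=3, y=3), (x=2, y=4)
  Distance 8: (x=4, y=3)
  Distance 9: (x=4, y=4)
Total reachable: 18 (grid has 18 open cells total)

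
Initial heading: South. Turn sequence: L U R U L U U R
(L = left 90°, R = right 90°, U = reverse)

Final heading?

Start: South
  L (left (90° counter-clockwise)) -> East
  U (U-turn (180°)) -> West
  R (right (90° clockwise)) -> North
  U (U-turn (180°)) -> South
  L (left (90° counter-clockwise)) -> East
  U (U-turn (180°)) -> West
  U (U-turn (180°)) -> East
  R (right (90° clockwise)) -> South
Final: South

Answer: Final heading: South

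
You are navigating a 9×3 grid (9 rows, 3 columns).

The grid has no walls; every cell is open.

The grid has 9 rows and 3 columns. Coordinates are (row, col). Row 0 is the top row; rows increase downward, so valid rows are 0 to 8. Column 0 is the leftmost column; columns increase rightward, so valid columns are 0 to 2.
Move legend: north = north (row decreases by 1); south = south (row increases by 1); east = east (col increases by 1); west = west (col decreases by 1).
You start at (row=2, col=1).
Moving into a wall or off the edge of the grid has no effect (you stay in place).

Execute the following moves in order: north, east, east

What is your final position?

Start: (row=2, col=1)
  north (north): (row=2, col=1) -> (row=1, col=1)
  east (east): (row=1, col=1) -> (row=1, col=2)
  east (east): blocked, stay at (row=1, col=2)
Final: (row=1, col=2)

Answer: Final position: (row=1, col=2)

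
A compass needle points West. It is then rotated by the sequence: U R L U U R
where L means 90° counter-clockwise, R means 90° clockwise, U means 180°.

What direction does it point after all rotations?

Answer: Final heading: South

Derivation:
Start: West
  U (U-turn (180°)) -> East
  R (right (90° clockwise)) -> South
  L (left (90° counter-clockwise)) -> East
  U (U-turn (180°)) -> West
  U (U-turn (180°)) -> East
  R (right (90° clockwise)) -> South
Final: South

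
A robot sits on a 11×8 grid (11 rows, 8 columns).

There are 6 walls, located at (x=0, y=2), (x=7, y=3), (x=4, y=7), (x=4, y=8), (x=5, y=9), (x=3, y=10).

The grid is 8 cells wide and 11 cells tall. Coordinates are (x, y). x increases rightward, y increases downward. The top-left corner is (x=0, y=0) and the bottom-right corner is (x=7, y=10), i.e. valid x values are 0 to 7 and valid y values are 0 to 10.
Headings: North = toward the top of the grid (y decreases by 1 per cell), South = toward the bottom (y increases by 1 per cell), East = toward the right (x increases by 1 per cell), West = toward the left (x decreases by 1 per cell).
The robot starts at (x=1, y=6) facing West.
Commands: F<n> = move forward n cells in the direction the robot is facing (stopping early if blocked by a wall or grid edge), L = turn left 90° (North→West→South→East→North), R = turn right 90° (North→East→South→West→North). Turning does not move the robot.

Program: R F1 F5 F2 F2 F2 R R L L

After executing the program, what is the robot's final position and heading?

Start: (x=1, y=6), facing West
  R: turn right, now facing North
  F1: move forward 1, now at (x=1, y=5)
  F5: move forward 5, now at (x=1, y=0)
  [×3]F2: move forward 0/2 (blocked), now at (x=1, y=0)
  R: turn right, now facing East
  R: turn right, now facing South
  L: turn left, now facing East
  L: turn left, now facing North
Final: (x=1, y=0), facing North

Answer: Final position: (x=1, y=0), facing North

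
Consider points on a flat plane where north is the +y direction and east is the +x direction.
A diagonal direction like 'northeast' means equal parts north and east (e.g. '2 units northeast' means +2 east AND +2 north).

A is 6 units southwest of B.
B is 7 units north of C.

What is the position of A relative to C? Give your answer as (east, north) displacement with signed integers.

Place C at the origin (east=0, north=0).
  B is 7 units north of C: delta (east=+0, north=+7); B at (east=0, north=7).
  A is 6 units southwest of B: delta (east=-6, north=-6); A at (east=-6, north=1).
Therefore A relative to C: (east=-6, north=1).

Answer: A is at (east=-6, north=1) relative to C.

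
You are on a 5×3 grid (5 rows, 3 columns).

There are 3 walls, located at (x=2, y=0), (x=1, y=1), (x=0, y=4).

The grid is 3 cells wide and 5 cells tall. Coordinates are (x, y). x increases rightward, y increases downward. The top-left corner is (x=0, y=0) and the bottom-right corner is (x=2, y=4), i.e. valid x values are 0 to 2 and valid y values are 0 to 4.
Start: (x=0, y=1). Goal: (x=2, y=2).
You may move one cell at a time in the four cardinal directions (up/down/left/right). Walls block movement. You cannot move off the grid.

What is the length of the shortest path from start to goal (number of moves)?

Answer: Shortest path length: 3

Derivation:
BFS from (x=0, y=1) until reaching (x=2, y=2):
  Distance 0: (x=0, y=1)
  Distance 1: (x=0, y=0), (x=0, y=2)
  Distance 2: (x=1, y=0), (x=1, y=2), (x=0, y=3)
  Distance 3: (x=2, y=2), (x=1, y=3)  <- goal reached here
One shortest path (3 moves): (x=0, y=1) -> (x=0, y=2) -> (x=1, y=2) -> (x=2, y=2)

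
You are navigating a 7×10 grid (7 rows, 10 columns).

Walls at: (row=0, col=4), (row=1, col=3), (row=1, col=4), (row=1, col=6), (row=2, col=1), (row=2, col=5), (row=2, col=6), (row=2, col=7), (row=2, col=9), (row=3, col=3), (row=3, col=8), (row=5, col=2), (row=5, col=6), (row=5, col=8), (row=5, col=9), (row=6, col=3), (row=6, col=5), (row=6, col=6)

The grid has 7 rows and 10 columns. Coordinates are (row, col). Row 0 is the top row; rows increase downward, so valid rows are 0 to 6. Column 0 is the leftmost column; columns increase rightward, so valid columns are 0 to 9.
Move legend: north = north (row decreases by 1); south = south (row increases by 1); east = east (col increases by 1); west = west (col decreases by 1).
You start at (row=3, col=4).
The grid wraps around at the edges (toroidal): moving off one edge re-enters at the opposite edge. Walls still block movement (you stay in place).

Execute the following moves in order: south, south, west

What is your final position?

Start: (row=3, col=4)
  south (south): (row=3, col=4) -> (row=4, col=4)
  south (south): (row=4, col=4) -> (row=5, col=4)
  west (west): (row=5, col=4) -> (row=5, col=3)
Final: (row=5, col=3)

Answer: Final position: (row=5, col=3)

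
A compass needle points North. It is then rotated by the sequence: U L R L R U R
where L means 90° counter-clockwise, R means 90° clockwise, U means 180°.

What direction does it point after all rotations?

Start: North
  U (U-turn (180°)) -> South
  L (left (90° counter-clockwise)) -> East
  R (right (90° clockwise)) -> South
  L (left (90° counter-clockwise)) -> East
  R (right (90° clockwise)) -> South
  U (U-turn (180°)) -> North
  R (right (90° clockwise)) -> East
Final: East

Answer: Final heading: East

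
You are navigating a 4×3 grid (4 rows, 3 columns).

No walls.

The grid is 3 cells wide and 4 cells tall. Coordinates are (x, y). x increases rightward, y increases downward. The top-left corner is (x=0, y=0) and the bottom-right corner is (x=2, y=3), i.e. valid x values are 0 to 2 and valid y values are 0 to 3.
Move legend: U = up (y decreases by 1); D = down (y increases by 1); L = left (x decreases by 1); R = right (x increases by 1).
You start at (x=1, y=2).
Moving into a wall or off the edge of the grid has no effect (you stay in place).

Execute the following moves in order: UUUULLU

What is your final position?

Start: (x=1, y=2)
  U (up): (x=1, y=2) -> (x=1, y=1)
  U (up): (x=1, y=1) -> (x=1, y=0)
  U (up): blocked, stay at (x=1, y=0)
  U (up): blocked, stay at (x=1, y=0)
  L (left): (x=1, y=0) -> (x=0, y=0)
  L (left): blocked, stay at (x=0, y=0)
  U (up): blocked, stay at (x=0, y=0)
Final: (x=0, y=0)

Answer: Final position: (x=0, y=0)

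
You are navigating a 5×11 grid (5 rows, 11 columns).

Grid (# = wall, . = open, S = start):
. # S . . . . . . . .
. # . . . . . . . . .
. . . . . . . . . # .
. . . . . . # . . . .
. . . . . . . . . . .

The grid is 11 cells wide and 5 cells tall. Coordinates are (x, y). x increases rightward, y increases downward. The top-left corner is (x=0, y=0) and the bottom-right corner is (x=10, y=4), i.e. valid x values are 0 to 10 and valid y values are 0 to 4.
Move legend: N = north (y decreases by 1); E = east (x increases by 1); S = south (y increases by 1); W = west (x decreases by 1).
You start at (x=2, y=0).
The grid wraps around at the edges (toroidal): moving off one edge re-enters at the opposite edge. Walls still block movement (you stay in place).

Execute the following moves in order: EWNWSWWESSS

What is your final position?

Answer: Final position: (x=0, y=2)

Derivation:
Start: (x=2, y=0)
  E (east): (x=2, y=0) -> (x=3, y=0)
  W (west): (x=3, y=0) -> (x=2, y=0)
  N (north): (x=2, y=0) -> (x=2, y=4)
  W (west): (x=2, y=4) -> (x=1, y=4)
  S (south): blocked, stay at (x=1, y=4)
  W (west): (x=1, y=4) -> (x=0, y=4)
  W (west): (x=0, y=4) -> (x=10, y=4)
  E (east): (x=10, y=4) -> (x=0, y=4)
  S (south): (x=0, y=4) -> (x=0, y=0)
  S (south): (x=0, y=0) -> (x=0, y=1)
  S (south): (x=0, y=1) -> (x=0, y=2)
Final: (x=0, y=2)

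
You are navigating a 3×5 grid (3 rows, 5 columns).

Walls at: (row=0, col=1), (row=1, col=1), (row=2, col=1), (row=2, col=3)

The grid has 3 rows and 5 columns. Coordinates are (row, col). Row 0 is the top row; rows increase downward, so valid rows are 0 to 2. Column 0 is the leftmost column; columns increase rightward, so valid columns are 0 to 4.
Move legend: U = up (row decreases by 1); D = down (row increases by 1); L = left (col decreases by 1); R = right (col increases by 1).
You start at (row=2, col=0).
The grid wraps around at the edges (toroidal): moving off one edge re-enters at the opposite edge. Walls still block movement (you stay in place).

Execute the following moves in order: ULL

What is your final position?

Start: (row=2, col=0)
  U (up): (row=2, col=0) -> (row=1, col=0)
  L (left): (row=1, col=0) -> (row=1, col=4)
  L (left): (row=1, col=4) -> (row=1, col=3)
Final: (row=1, col=3)

Answer: Final position: (row=1, col=3)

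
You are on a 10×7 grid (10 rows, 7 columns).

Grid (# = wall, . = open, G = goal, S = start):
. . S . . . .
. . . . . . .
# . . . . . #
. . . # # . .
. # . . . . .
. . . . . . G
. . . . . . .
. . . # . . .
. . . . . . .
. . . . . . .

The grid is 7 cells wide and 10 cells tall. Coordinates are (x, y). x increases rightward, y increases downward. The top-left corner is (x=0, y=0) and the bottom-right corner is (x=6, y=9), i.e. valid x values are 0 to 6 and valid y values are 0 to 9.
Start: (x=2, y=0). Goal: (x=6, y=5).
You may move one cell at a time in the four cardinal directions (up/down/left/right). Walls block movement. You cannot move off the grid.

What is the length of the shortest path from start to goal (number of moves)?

BFS from (x=2, y=0) until reaching (x=6, y=5):
  Distance 0: (x=2, y=0)
  Distance 1: (x=1, y=0), (x=3, y=0), (x=2, y=1)
  Distance 2: (x=0, y=0), (x=4, y=0), (x=1, y=1), (x=3, y=1), (x=2, y=2)
  Distance 3: (x=5, y=0), (x=0, y=1), (x=4, y=1), (x=1, y=2), (x=3, y=2), (x=2, y=3)
  Distance 4: (x=6, y=0), (x=5, y=1), (x=4, y=2), (x=1, y=3), (x=2, y=4)
  Distance 5: (x=6, y=1), (x=5, y=2), (x=0, y=3), (x=3, y=4), (x=2, y=5)
  Distance 6: (x=5, y=3), (x=0, y=4), (x=4, y=4), (x=1, y=5), (x=3, y=5), (x=2, y=6)
  Distance 7: (x=6, y=3), (x=5, y=4), (x=0, y=5), (x=4, y=5), (x=1, y=6), (x=3, y=6), (x=2, y=7)
  Distance 8: (x=6, y=4), (x=5, y=5), (x=0, y=6), (x=4, y=6), (x=1, y=7), (x=2, y=8)
  Distance 9: (x=6, y=5), (x=5, y=6), (x=0, y=7), (x=4, y=7), (x=1, y=8), (x=3, y=8), (x=2, y=9)  <- goal reached here
One shortest path (9 moves): (x=2, y=0) -> (x=3, y=0) -> (x=4, y=0) -> (x=5, y=0) -> (x=5, y=1) -> (x=5, y=2) -> (x=5, y=3) -> (x=6, y=3) -> (x=6, y=4) -> (x=6, y=5)

Answer: Shortest path length: 9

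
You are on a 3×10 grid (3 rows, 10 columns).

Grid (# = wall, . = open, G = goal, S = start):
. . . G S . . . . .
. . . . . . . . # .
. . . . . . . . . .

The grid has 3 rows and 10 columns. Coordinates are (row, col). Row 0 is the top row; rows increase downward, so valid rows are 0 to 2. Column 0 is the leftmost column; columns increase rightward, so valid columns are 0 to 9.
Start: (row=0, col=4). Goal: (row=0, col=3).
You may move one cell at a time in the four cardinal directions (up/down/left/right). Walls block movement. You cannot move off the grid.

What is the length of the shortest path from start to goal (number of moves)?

Answer: Shortest path length: 1

Derivation:
BFS from (row=0, col=4) until reaching (row=0, col=3):
  Distance 0: (row=0, col=4)
  Distance 1: (row=0, col=3), (row=0, col=5), (row=1, col=4)  <- goal reached here
One shortest path (1 moves): (row=0, col=4) -> (row=0, col=3)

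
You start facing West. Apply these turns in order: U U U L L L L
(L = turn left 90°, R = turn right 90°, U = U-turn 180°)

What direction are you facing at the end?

Start: West
  U (U-turn (180°)) -> East
  U (U-turn (180°)) -> West
  U (U-turn (180°)) -> East
  L (left (90° counter-clockwise)) -> North
  L (left (90° counter-clockwise)) -> West
  L (left (90° counter-clockwise)) -> South
  L (left (90° counter-clockwise)) -> East
Final: East

Answer: Final heading: East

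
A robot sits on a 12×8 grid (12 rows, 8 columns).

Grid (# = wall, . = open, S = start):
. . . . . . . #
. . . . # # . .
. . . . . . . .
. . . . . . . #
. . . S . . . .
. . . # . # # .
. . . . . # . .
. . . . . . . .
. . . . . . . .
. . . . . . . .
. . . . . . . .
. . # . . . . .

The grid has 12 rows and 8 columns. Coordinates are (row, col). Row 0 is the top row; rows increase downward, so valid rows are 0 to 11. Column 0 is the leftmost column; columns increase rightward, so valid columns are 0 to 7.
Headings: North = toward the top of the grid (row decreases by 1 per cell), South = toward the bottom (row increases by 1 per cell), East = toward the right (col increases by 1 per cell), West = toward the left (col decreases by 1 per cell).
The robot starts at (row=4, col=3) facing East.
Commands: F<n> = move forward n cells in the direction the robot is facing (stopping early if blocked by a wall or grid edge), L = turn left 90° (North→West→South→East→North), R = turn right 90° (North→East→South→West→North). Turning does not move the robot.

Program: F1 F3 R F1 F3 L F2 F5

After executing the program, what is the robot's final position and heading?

Answer: Final position: (row=8, col=7), facing East

Derivation:
Start: (row=4, col=3), facing East
  F1: move forward 1, now at (row=4, col=4)
  F3: move forward 3, now at (row=4, col=7)
  R: turn right, now facing South
  F1: move forward 1, now at (row=5, col=7)
  F3: move forward 3, now at (row=8, col=7)
  L: turn left, now facing East
  F2: move forward 0/2 (blocked), now at (row=8, col=7)
  F5: move forward 0/5 (blocked), now at (row=8, col=7)
Final: (row=8, col=7), facing East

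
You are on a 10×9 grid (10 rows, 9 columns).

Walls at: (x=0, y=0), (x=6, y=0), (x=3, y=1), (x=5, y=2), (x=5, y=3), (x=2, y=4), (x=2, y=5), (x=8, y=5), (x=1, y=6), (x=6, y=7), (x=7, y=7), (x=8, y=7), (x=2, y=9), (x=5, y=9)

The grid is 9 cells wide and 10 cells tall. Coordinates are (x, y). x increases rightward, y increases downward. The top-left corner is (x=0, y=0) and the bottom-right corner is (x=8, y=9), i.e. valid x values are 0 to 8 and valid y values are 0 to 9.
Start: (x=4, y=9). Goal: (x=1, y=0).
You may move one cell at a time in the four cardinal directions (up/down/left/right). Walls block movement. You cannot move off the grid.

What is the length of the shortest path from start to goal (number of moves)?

BFS from (x=4, y=9) until reaching (x=1, y=0):
  Distance 0: (x=4, y=9)
  Distance 1: (x=4, y=8), (x=3, y=9)
  Distance 2: (x=4, y=7), (x=3, y=8), (x=5, y=8)
  Distance 3: (x=4, y=6), (x=3, y=7), (x=5, y=7), (x=2, y=8), (x=6, y=8)
  Distance 4: (x=4, y=5), (x=3, y=6), (x=5, y=6), (x=2, y=7), (x=1, y=8), (x=7, y=8), (x=6, y=9)
  Distance 5: (x=4, y=4), (x=3, y=5), (x=5, y=5), (x=2, y=6), (x=6, y=6), (x=1, y=7), (x=0, y=8), (x=8, y=8), (x=1, y=9), (x=7, y=9)
  Distance 6: (x=4, y=3), (x=3, y=4), (x=5, y=4), (x=6, y=5), (x=7, y=6), (x=0, y=7), (x=0, y=9), (x=8, y=9)
  Distance 7: (x=4, y=2), (x=3, y=3), (x=6, y=4), (x=7, y=5), (x=0, y=6), (x=8, y=6)
  Distance 8: (x=4, y=1), (x=3, y=2), (x=2, y=3), (x=6, y=3), (x=7, y=4), (x=0, y=5)
  Distance 9: (x=4, y=0), (x=5, y=1), (x=2, y=2), (x=6, y=2), (x=1, y=3), (x=7, y=3), (x=0, y=4), (x=8, y=4), (x=1, y=5)
  Distance 10: (x=3, y=0), (x=5, y=0), (x=2, y=1), (x=6, y=1), (x=1, y=2), (x=7, y=2), (x=0, y=3), (x=8, y=3), (x=1, y=4)
  Distance 11: (x=2, y=0), (x=1, y=1), (x=7, y=1), (x=0, y=2), (x=8, y=2)
  Distance 12: (x=1, y=0), (x=7, y=0), (x=0, y=1), (x=8, y=1)  <- goal reached here
One shortest path (12 moves): (x=4, y=9) -> (x=3, y=9) -> (x=3, y=8) -> (x=3, y=7) -> (x=3, y=6) -> (x=3, y=5) -> (x=3, y=4) -> (x=3, y=3) -> (x=2, y=3) -> (x=1, y=3) -> (x=1, y=2) -> (x=1, y=1) -> (x=1, y=0)

Answer: Shortest path length: 12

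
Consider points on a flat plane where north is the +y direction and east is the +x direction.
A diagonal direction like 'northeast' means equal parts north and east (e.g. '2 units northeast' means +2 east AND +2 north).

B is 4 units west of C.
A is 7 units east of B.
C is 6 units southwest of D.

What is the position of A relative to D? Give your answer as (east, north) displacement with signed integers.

Answer: A is at (east=-3, north=-6) relative to D.

Derivation:
Place D at the origin (east=0, north=0).
  C is 6 units southwest of D: delta (east=-6, north=-6); C at (east=-6, north=-6).
  B is 4 units west of C: delta (east=-4, north=+0); B at (east=-10, north=-6).
  A is 7 units east of B: delta (east=+7, north=+0); A at (east=-3, north=-6).
Therefore A relative to D: (east=-3, north=-6).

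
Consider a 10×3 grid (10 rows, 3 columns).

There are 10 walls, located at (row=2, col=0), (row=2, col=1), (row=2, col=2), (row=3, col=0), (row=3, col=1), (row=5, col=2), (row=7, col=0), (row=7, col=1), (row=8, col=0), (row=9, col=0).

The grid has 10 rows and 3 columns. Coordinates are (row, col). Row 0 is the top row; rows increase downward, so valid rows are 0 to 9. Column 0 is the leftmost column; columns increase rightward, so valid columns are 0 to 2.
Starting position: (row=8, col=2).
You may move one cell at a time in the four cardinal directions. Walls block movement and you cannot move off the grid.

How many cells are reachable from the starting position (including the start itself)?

Answer: Reachable cells: 14

Derivation:
BFS flood-fill from (row=8, col=2):
  Distance 0: (row=8, col=2)
  Distance 1: (row=7, col=2), (row=8, col=1), (row=9, col=2)
  Distance 2: (row=6, col=2), (row=9, col=1)
  Distance 3: (row=6, col=1)
  Distance 4: (row=5, col=1), (row=6, col=0)
  Distance 5: (row=4, col=1), (row=5, col=0)
  Distance 6: (row=4, col=0), (row=4, col=2)
  Distance 7: (row=3, col=2)
Total reachable: 14 (grid has 20 open cells total)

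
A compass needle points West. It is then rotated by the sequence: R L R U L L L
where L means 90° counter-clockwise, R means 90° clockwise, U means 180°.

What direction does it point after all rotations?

Answer: Final heading: West

Derivation:
Start: West
  R (right (90° clockwise)) -> North
  L (left (90° counter-clockwise)) -> West
  R (right (90° clockwise)) -> North
  U (U-turn (180°)) -> South
  L (left (90° counter-clockwise)) -> East
  L (left (90° counter-clockwise)) -> North
  L (left (90° counter-clockwise)) -> West
Final: West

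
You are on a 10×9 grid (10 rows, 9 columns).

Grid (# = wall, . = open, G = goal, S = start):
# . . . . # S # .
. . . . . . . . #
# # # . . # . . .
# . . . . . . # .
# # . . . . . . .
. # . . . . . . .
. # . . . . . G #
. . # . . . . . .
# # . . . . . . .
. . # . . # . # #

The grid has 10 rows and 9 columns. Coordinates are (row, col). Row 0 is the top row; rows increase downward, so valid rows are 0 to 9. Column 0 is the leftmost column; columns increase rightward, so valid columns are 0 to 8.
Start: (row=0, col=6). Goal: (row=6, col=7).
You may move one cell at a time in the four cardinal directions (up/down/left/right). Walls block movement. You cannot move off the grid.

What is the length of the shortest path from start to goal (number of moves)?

Answer: Shortest path length: 7

Derivation:
BFS from (row=0, col=6) until reaching (row=6, col=7):
  Distance 0: (row=0, col=6)
  Distance 1: (row=1, col=6)
  Distance 2: (row=1, col=5), (row=1, col=7), (row=2, col=6)
  Distance 3: (row=1, col=4), (row=2, col=7), (row=3, col=6)
  Distance 4: (row=0, col=4), (row=1, col=3), (row=2, col=4), (row=2, col=8), (row=3, col=5), (row=4, col=6)
  Distance 5: (row=0, col=3), (row=1, col=2), (row=2, col=3), (row=3, col=4), (row=3, col=8), (row=4, col=5), (row=4, col=7), (row=5, col=6)
  Distance 6: (row=0, col=2), (row=1, col=1), (row=3, col=3), (row=4, col=4), (row=4, col=8), (row=5, col=5), (row=5, col=7), (row=6, col=6)
  Distance 7: (row=0, col=1), (row=1, col=0), (row=3, col=2), (row=4, col=3), (row=5, col=4), (row=5, col=8), (row=6, col=5), (row=6, col=7), (row=7, col=6)  <- goal reached here
One shortest path (7 moves): (row=0, col=6) -> (row=1, col=6) -> (row=2, col=6) -> (row=3, col=6) -> (row=4, col=6) -> (row=4, col=7) -> (row=5, col=7) -> (row=6, col=7)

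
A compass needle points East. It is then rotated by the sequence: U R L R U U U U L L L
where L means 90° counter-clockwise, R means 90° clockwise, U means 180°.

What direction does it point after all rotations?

Answer: Final heading: East

Derivation:
Start: East
  U (U-turn (180°)) -> West
  R (right (90° clockwise)) -> North
  L (left (90° counter-clockwise)) -> West
  R (right (90° clockwise)) -> North
  U (U-turn (180°)) -> South
  U (U-turn (180°)) -> North
  U (U-turn (180°)) -> South
  U (U-turn (180°)) -> North
  L (left (90° counter-clockwise)) -> West
  L (left (90° counter-clockwise)) -> South
  L (left (90° counter-clockwise)) -> East
Final: East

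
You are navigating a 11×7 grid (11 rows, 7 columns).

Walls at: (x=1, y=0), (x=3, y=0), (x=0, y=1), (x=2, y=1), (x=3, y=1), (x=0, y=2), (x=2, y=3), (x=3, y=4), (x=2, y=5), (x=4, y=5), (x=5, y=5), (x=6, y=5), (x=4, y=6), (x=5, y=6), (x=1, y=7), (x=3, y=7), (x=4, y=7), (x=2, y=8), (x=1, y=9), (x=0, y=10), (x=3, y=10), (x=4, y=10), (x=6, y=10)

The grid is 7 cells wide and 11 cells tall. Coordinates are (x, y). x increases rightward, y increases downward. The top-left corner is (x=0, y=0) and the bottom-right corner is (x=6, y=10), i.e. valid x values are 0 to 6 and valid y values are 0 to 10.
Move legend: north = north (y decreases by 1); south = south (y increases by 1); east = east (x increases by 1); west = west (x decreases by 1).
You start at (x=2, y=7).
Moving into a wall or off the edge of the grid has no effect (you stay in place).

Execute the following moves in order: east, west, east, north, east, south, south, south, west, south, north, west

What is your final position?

Answer: Final position: (x=1, y=6)

Derivation:
Start: (x=2, y=7)
  east (east): blocked, stay at (x=2, y=7)
  west (west): blocked, stay at (x=2, y=7)
  east (east): blocked, stay at (x=2, y=7)
  north (north): (x=2, y=7) -> (x=2, y=6)
  east (east): (x=2, y=6) -> (x=3, y=6)
  [×3]south (south): blocked, stay at (x=3, y=6)
  west (west): (x=3, y=6) -> (x=2, y=6)
  south (south): (x=2, y=6) -> (x=2, y=7)
  north (north): (x=2, y=7) -> (x=2, y=6)
  west (west): (x=2, y=6) -> (x=1, y=6)
Final: (x=1, y=6)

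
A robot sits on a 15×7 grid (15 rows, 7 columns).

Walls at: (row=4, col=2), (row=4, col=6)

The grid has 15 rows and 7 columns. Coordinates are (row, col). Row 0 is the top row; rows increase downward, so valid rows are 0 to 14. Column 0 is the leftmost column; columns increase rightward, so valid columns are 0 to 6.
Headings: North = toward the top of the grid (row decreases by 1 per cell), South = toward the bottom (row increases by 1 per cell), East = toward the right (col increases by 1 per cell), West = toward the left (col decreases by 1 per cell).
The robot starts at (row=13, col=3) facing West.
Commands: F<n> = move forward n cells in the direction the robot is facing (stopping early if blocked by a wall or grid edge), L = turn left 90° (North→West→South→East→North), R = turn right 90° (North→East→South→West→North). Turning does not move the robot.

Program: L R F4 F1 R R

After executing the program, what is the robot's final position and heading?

Start: (row=13, col=3), facing West
  L: turn left, now facing South
  R: turn right, now facing West
  F4: move forward 3/4 (blocked), now at (row=13, col=0)
  F1: move forward 0/1 (blocked), now at (row=13, col=0)
  R: turn right, now facing North
  R: turn right, now facing East
Final: (row=13, col=0), facing East

Answer: Final position: (row=13, col=0), facing East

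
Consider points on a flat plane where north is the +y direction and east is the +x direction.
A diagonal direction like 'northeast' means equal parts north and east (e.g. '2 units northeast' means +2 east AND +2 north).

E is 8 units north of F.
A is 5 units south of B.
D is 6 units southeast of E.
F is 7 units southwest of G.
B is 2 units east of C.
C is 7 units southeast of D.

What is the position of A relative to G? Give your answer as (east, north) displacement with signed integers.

Answer: A is at (east=8, north=-17) relative to G.

Derivation:
Place G at the origin (east=0, north=0).
  F is 7 units southwest of G: delta (east=-7, north=-7); F at (east=-7, north=-7).
  E is 8 units north of F: delta (east=+0, north=+8); E at (east=-7, north=1).
  D is 6 units southeast of E: delta (east=+6, north=-6); D at (east=-1, north=-5).
  C is 7 units southeast of D: delta (east=+7, north=-7); C at (east=6, north=-12).
  B is 2 units east of C: delta (east=+2, north=+0); B at (east=8, north=-12).
  A is 5 units south of B: delta (east=+0, north=-5); A at (east=8, north=-17).
Therefore A relative to G: (east=8, north=-17).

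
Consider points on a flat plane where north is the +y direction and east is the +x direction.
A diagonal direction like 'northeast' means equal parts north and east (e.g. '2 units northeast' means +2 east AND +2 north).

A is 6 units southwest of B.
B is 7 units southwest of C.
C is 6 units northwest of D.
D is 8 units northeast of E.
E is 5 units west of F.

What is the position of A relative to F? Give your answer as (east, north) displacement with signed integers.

Place F at the origin (east=0, north=0).
  E is 5 units west of F: delta (east=-5, north=+0); E at (east=-5, north=0).
  D is 8 units northeast of E: delta (east=+8, north=+8); D at (east=3, north=8).
  C is 6 units northwest of D: delta (east=-6, north=+6); C at (east=-3, north=14).
  B is 7 units southwest of C: delta (east=-7, north=-7); B at (east=-10, north=7).
  A is 6 units southwest of B: delta (east=-6, north=-6); A at (east=-16, north=1).
Therefore A relative to F: (east=-16, north=1).

Answer: A is at (east=-16, north=1) relative to F.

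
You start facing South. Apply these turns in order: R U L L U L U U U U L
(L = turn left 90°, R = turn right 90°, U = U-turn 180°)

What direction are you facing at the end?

Start: South
  R (right (90° clockwise)) -> West
  U (U-turn (180°)) -> East
  L (left (90° counter-clockwise)) -> North
  L (left (90° counter-clockwise)) -> West
  U (U-turn (180°)) -> East
  L (left (90° counter-clockwise)) -> North
  U (U-turn (180°)) -> South
  U (U-turn (180°)) -> North
  U (U-turn (180°)) -> South
  U (U-turn (180°)) -> North
  L (left (90° counter-clockwise)) -> West
Final: West

Answer: Final heading: West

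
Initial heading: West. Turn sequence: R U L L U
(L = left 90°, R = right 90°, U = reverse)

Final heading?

Answer: Final heading: South

Derivation:
Start: West
  R (right (90° clockwise)) -> North
  U (U-turn (180°)) -> South
  L (left (90° counter-clockwise)) -> East
  L (left (90° counter-clockwise)) -> North
  U (U-turn (180°)) -> South
Final: South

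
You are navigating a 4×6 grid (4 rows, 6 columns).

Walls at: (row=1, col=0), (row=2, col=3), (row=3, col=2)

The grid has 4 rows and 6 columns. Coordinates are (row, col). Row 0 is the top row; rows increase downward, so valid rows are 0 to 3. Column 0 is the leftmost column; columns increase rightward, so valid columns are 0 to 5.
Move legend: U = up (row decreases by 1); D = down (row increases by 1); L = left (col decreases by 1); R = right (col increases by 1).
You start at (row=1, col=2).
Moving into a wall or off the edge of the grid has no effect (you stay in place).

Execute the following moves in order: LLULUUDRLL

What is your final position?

Start: (row=1, col=2)
  L (left): (row=1, col=2) -> (row=1, col=1)
  L (left): blocked, stay at (row=1, col=1)
  U (up): (row=1, col=1) -> (row=0, col=1)
  L (left): (row=0, col=1) -> (row=0, col=0)
  U (up): blocked, stay at (row=0, col=0)
  U (up): blocked, stay at (row=0, col=0)
  D (down): blocked, stay at (row=0, col=0)
  R (right): (row=0, col=0) -> (row=0, col=1)
  L (left): (row=0, col=1) -> (row=0, col=0)
  L (left): blocked, stay at (row=0, col=0)
Final: (row=0, col=0)

Answer: Final position: (row=0, col=0)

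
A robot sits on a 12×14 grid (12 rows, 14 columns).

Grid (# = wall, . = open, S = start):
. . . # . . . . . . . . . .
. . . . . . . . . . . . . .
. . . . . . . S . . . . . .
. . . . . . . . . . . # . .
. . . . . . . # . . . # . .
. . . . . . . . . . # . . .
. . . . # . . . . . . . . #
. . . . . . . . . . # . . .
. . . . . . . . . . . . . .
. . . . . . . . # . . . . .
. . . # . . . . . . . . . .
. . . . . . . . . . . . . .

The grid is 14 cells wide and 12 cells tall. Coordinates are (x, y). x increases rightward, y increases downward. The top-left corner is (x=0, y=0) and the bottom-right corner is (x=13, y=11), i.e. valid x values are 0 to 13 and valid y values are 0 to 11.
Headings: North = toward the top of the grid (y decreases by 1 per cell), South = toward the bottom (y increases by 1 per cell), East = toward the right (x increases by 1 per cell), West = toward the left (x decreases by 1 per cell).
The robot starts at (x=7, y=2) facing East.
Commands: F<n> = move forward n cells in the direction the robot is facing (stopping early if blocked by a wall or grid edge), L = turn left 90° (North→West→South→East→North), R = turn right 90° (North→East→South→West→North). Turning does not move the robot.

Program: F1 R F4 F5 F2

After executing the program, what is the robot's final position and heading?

Start: (x=7, y=2), facing East
  F1: move forward 1, now at (x=8, y=2)
  R: turn right, now facing South
  F4: move forward 4, now at (x=8, y=6)
  F5: move forward 2/5 (blocked), now at (x=8, y=8)
  F2: move forward 0/2 (blocked), now at (x=8, y=8)
Final: (x=8, y=8), facing South

Answer: Final position: (x=8, y=8), facing South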